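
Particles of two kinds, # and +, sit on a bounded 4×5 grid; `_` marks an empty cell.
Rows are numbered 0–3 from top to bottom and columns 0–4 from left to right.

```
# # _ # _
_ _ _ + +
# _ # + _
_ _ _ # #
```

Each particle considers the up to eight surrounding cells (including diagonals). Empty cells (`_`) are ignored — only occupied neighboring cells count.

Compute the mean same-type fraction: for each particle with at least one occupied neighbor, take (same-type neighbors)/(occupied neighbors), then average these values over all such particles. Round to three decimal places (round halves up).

0.563

(0,0)# 1/1
(0,1)# 1/1
(0,3)# 0/2
(1,3)+ 2/4
(1,4)+ 2/3
(2,0)# — no occupied neighbors
(2,2)# 1/3
(2,3)+ 2/5
(3,3)# 2/3
(3,4)# 1/2
Sum over 9 particles: 1/1 + 1/1 + 0/2 + 2/4 + 2/3 + 1/3 + 2/5 + 2/3 + 1/2 = 76/15; mean = 76/15 ÷ 9 = 76/135 = 0.562962… → 0.563.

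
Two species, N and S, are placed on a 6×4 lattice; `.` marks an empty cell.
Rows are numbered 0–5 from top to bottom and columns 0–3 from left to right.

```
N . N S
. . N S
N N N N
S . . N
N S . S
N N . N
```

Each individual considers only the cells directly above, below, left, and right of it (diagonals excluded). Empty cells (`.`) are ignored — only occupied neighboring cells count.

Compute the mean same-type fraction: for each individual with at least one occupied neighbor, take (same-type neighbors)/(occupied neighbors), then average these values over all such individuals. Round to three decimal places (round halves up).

0.469

(0,0)N — no occupied neighbors
(0,2)N 1/2
(0,3)S 1/2
(1,2)N 2/3
(1,3)S 1/3
(2,0)N 1/2
(2,1)N 2/2
(2,2)N 3/3
(2,3)N 2/3
(3,0)S 0/2
(3,3)N 1/2
(4,0)N 1/3
(4,1)S 0/2
(4,3)S 0/2
(5,0)N 2/2
(5,1)N 1/2
(5,3)N 0/1
Sum over 16 individuals: 1/2 + 1/2 + 2/3 + 1/3 + 1/2 + 2/2 + 3/3 + 2/3 + 0/2 + 1/2 + 1/3 + 0/2 + 0/2 + 2/2 + 1/2 + 0/1 = 15/2; mean = 15/2 ÷ 16 = 15/32 = 0.46875 → 0.469.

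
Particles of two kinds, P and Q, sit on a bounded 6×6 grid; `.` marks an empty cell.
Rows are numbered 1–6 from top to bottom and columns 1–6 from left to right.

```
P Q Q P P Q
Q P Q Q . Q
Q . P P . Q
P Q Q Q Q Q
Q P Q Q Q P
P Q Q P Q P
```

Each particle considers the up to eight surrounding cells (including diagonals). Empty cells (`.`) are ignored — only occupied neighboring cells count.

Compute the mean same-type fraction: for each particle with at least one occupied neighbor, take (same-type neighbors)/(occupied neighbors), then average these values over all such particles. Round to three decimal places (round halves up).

Row 1: (1,1)P 1/3 · (1,2)Q 3/5 · (1,3)Q 3/5 · (1,4)P 1/4 · (1,5)P 1/4 · (1,6)Q 1/2
Row 2: (2,1)Q 2/4 · (2,2)P 2/7 · (2,3)Q 3/7 · (2,4)Q 2/6 · (2,6)Q 2/3
Row 3: (3,1)Q 2/4 · (3,3)P 2/7 · (3,4)P 1/6 · (3,6)Q 3/3
Row 4: (4,1)P 1/4 · (4,2)Q 4/7 · (4,3)Q 4/7 · (4,4)Q 5/7 · (4,5)Q 5/7 · (4,6)Q 3/4
Row 5: (5,1)Q 2/5 · (5,2)P 2/8 · (5,3)Q 6/8 · (5,4)Q 7/8 · (5,5)Q 5/8 · (5,6)P 1/5
Row 6: (6,1)P 1/3 · (6,2)Q 3/5 · (6,3)Q 3/5 · (6,4)P 0/5 · (6,5)Q 2/5 · (6,6)P 1/3
Sum over 33 particles: 1/3 + 3/5 + 3/5 + 1/4 + 1/4 + 1/2 + 2/4 + 2/7 + 3/7 + 2/6 + 2/3 + 2/4 + 2/7 + 1/6 + 3/3 + 1/4 + 4/7 + 4/7 + 5/7 + 5/7 + 3/4 + 2/5 + 2/8 + 6/8 + 7/8 + 5/8 + 1/5 + 1/3 + 3/5 + 3/5 + 0/5 + 2/5 + 1/3 = 1642/105; mean = 1642/105 ÷ 33 = 1642/3465 = 0.473881… → 0.474.

0.474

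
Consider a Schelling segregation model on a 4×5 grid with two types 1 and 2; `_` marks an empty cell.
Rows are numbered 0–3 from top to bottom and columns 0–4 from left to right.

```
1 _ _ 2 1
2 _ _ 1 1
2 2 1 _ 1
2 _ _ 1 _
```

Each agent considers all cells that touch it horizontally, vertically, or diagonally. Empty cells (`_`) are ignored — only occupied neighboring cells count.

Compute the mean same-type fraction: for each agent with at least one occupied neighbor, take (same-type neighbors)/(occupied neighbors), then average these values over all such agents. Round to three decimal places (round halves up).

(0,0)1 0/1
(0,3)2 0/3
(0,4)1 2/3
(1,0)2 2/3
(1,3)1 4/5
(1,4)1 3/4
(2,0)2 3/3
(2,1)2 3/4
(2,2)1 2/3
(2,4)1 3/3
(3,0)2 2/2
(3,3)1 2/2
Sum over 12 agents: 0/1 + 0/3 + 2/3 + 2/3 + 4/5 + 3/4 + 3/3 + 3/4 + 2/3 + 3/3 + 2/2 + 2/2 = 83/10; mean = 83/10 ÷ 12 = 83/120 = 0.691666… → 0.692.

0.692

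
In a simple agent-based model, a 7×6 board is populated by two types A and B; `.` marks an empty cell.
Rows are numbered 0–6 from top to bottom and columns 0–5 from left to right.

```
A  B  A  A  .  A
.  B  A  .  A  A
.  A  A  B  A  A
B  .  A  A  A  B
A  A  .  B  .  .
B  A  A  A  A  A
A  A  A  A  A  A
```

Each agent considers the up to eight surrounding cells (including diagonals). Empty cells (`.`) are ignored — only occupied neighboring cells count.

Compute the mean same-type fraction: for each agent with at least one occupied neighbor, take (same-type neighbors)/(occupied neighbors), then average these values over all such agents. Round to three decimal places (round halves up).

0.616

Row 0: (0,0)A 0/2 · (0,1)B 1/4 · (0,2)A 2/4 · (0,3)A 3/3 · (0,5)A 2/2
Row 1: (1,1)B 1/6 · (1,2)A 4/7 · (1,4)A 5/6 · (1,5)A 4/4
Row 2: (2,1)A 3/5 · (2,2)A 4/6 · (2,3)B 0/7 · (2,4)A 5/7 · (2,5)A 4/5
Row 3: (3,0)B 0/3 · (3,2)A 4/6 · (3,3)A 4/6 · (3,4)A 3/6 · (3,5)B 0/3
Row 4: (4,0)A 2/4 · (4,1)A 4/6 · (4,3)B 0/6
Row 5: (5,0)B 0/5 · (5,1)A 6/7 · (5,2)A 6/7 · (5,3)A 5/6 · (5,4)A 5/6 · (5,5)A 3/3
Row 6: (6,0)A 2/3 · (6,1)A 4/5 · (6,2)A 5/5 · (6,3)A 5/5 · (6,4)A 5/5 · (6,5)A 3/3
Sum over 34 agents: 0/2 + 1/4 + 2/4 + 3/3 + 2/2 + 1/6 + 4/7 + 5/6 + 4/4 + 3/5 + 4/6 + 0/7 + 5/7 + 4/5 + 0/3 + 4/6 + 4/6 + 3/6 + 0/3 + 2/4 + 4/6 + 0/6 + 0/5 + 6/7 + 6/7 + 5/6 + 5/6 + 3/3 + 2/3 + 4/5 + 5/5 + 5/5 + 5/5 + 3/3 = 419/20; mean = 419/20 ÷ 34 = 419/680 = 0.616176… → 0.616.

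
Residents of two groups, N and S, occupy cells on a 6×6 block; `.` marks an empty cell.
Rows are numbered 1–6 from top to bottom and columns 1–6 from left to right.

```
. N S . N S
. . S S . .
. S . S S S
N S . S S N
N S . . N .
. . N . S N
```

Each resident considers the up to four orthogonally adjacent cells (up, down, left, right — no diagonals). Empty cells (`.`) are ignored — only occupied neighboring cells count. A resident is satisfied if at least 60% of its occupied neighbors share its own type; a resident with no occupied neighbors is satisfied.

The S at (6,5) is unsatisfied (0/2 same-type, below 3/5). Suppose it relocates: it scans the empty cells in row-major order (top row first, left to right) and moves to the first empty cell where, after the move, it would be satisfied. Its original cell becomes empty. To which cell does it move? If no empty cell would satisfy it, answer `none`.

Vacating (6,5). Empty cells in order:
  (1,1): 0/1 same-type → still unsatisfied.
  (1,4): 2/3 same-type → satisfied — stop here.

(1,4)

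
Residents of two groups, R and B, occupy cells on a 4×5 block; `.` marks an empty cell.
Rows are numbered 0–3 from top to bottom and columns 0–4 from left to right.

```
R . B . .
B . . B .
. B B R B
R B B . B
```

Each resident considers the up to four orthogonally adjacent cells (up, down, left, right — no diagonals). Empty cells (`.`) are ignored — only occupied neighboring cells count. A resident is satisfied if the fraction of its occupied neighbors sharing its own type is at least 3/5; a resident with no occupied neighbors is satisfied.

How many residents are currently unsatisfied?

Row 0: (0,0)R 0/1 not · (0,2)B 0/0 satisfied
Row 1: (1,0)B 0/1 not · (1,3)B 0/1 not
Row 2: (2,1)B 2/2 satisfied · (2,2)B 2/3 satisfied · (2,3)R 0/3 not · (2,4)B 1/2 not
Row 3: (3,0)R 0/1 not · (3,1)B 2/3 satisfied · (3,2)B 2/2 satisfied · (3,4)B 1/1 satisfied
Unsatisfied: (0,0), (1,0), (1,3), (2,3), (2,4), (3,0) — 6 in total.

6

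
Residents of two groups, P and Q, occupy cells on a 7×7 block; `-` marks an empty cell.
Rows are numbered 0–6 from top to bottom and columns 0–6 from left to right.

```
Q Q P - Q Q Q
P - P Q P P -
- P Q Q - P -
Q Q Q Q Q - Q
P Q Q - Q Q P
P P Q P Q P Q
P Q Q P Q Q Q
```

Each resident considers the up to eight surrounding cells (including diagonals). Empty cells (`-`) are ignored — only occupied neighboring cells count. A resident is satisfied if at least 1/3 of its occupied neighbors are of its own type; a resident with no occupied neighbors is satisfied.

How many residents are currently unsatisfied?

(0,0)Q 1/2 ok
(0,1)Q 1/4 unhappy
(0,2)P 1/3 ok
(0,4)Q 2/4 ok
(0,5)Q 2/4 ok
(0,6)Q 1/2 ok
(1,0)P 1/3 ok
(1,2)P 2/6 ok
(1,3)Q 3/6 ok
(1,4)P 2/6 ok
(1,5)P 2/5 ok
(2,1)P 2/6 ok
(2,2)Q 5/7 ok
(2,3)Q 5/7 ok
(2,5)P 2/4 ok
(3,0)Q 2/4 ok
(3,1)Q 5/7 ok
(3,2)Q 6/7 ok
(3,3)Q 6/6 ok
(3,4)Q 4/5 ok
(3,6)Q 1/3 ok
(4,0)P 2/5 ok
(4,1)Q 5/8 ok
(4,2)Q 5/7 ok
(4,4)Q 4/6 ok
(4,5)Q 5/7 ok
(4,6)P 1/4 unhappy
(5,0)P 3/5 ok
(5,1)P 3/8 ok
(5,2)Q 4/7 ok
(5,3)P 1/7 unhappy
(5,4)Q 4/7 ok
(5,5)P 1/8 unhappy
(5,6)Q 3/5 ok
(6,0)P 2/3 ok
(6,1)Q 2/5 ok
(6,2)Q 2/5 ok
(6,3)P 1/5 unhappy
(6,4)Q 2/5 ok
(6,5)Q 4/5 ok
(6,6)Q 2/3 ok
Unsatisfied: (0,1), (4,6), (5,3), (5,5), (6,3) — 5 in total.

5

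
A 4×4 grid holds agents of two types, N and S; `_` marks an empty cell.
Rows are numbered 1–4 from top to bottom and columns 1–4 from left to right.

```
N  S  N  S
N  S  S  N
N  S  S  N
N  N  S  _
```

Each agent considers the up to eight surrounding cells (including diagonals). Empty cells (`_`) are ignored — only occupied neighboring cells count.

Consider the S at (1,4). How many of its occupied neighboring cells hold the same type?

1

Occupied neighbors of (1,4): (1,3)=N, (2,3)=S, (2,4)=N.
Same type (S): 1 of 3.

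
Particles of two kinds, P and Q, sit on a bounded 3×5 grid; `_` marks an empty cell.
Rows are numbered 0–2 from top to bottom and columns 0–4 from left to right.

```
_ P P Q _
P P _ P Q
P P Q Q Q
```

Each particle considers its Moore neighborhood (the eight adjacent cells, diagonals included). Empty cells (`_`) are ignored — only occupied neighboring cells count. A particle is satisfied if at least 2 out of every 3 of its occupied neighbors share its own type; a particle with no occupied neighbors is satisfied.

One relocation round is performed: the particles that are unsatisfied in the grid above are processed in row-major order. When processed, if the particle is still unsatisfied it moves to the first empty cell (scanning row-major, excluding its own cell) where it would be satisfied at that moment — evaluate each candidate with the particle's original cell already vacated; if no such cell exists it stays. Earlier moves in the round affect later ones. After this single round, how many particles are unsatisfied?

Initially unsatisfied (in order): (0,3), (1,3), (2,2).
  (0,3): no empty cell satisfies it; stays.
  (1,3) → (0,0).
  (2,2) → (0,4).
Resulting grid:
P P P Q Q
P P _ _ Q
P P _ Q Q
All satisfied now.

0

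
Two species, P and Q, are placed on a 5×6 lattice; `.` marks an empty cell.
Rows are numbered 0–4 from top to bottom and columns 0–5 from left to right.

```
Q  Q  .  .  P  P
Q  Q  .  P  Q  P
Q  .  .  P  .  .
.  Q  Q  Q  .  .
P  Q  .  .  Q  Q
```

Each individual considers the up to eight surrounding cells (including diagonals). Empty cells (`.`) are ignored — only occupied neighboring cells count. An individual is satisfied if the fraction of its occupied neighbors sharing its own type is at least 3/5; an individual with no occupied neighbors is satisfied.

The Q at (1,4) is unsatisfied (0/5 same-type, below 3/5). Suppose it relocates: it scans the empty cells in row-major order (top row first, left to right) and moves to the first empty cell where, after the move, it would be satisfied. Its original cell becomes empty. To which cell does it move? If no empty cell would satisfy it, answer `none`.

(0,2)

Vacating (1,4). Empty cells in order:
  (0,2): 2/3 same-type → satisfied — stop here.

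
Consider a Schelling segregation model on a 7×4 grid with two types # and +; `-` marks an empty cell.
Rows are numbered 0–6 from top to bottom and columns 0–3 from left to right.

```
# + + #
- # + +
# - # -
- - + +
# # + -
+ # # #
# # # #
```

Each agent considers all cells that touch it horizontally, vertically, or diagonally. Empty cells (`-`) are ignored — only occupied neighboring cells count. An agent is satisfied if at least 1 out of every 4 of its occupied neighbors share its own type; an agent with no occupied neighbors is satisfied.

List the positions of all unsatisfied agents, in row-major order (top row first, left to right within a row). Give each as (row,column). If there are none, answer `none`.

(0,3), (2,2), (5,0)

Row 0: (0,0)# 1/2 satisfied · (0,1)+ 2/4 satisfied · (0,2)+ 3/5 satisfied · (0,3)# 0/3 not
Row 1: (1,1)# 3/6 satisfied · (1,2)+ 3/6 satisfied · (1,3)+ 2/4 satisfied
Row 2: (2,0)# 1/1 satisfied · (2,2)# 1/5 not
Row 3: (3,2)+ 2/4 satisfied · (3,3)+ 2/3 satisfied
Row 4: (4,0)# 2/3 satisfied · (4,1)# 3/6 satisfied · (4,2)+ 2/6 satisfied
Row 5: (5,0)+ 0/5 not · (5,1)# 6/8 satisfied · (5,2)# 6/7 satisfied · (5,3)# 3/4 satisfied
Row 6: (6,0)# 2/3 satisfied · (6,1)# 4/5 satisfied · (6,2)# 5/5 satisfied · (6,3)# 3/3 satisfied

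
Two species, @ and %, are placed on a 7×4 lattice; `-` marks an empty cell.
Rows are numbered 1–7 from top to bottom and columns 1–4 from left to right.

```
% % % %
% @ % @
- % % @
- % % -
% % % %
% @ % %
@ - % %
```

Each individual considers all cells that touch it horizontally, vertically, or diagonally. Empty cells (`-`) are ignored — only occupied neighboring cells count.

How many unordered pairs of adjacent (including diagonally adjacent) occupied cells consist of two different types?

21

Scan each occupied cell's neighbors to the right and below (and the two forward diagonals) so each pair is counted once.
Row 1: %(1,1)–%(1,2)= %(1,1)–%(2,1)= %(1,1)–@(2,2)≠ %(1,2)–%(1,3)= %(1,2)–@(2,2)≠ %(1,2)–%(2,3)= %(1,2)–%(2,1)= %(1,3)–%(1,4)= %(1,3)–%(2,3)= %(1,3)–@(2,4)≠ %(1,3)–@(2,2)≠ %(1,4)–@(2,4)≠ %(1,4)–%(2,3)=  → 5/13 unlike.
Row 2: %(2,1)–@(2,2)≠ %(2,1)–%(3,2)= @(2,2)–%(2,3)≠ @(2,2)–%(3,2)≠ @(2,2)–%(3,3)≠ %(2,3)–@(2,4)≠ %(2,3)–%(3,3)= %(2,3)–@(3,4)≠ %(2,3)–%(3,2)= @(2,4)–@(3,4)= @(2,4)–%(3,3)≠  → 7/11 unlike.
Row 3: %(3,2)–%(3,3)= %(3,2)–%(4,2)= %(3,2)–%(4,3)= %(3,3)–@(3,4)≠ %(3,3)–%(4,3)= %(3,3)–%(4,2)= @(3,4)–%(4,3)≠  → 2/7 unlike.
Row 4: %(4,2)–%(4,3)= %(4,2)–%(5,2)= %(4,2)–%(5,3)= %(4,2)–%(5,1)= %(4,3)–%(5,3)= %(4,3)–%(5,4)= %(4,3)–%(5,2)=  → 0/7 unlike.
Row 5: %(5,1)–%(5,2)= %(5,1)–%(6,1)= %(5,1)–@(6,2)≠ %(5,2)–%(5,3)= %(5,2)–@(6,2)≠ %(5,2)–%(6,3)= %(5,2)–%(6,1)= %(5,3)–%(5,4)= %(5,3)–%(6,3)= %(5,3)–%(6,4)= %(5,3)–@(6,2)≠ %(5,4)–%(6,4)= %(5,4)–%(6,3)=  → 3/13 unlike.
Row 6: %(6,1)–@(6,2)≠ %(6,1)–@(7,1)≠ @(6,2)–%(6,3)≠ @(6,2)–%(7,3)≠ @(6,2)–@(7,1)= %(6,3)–%(6,4)= %(6,3)–%(7,3)= %(6,3)–%(7,4)= %(6,4)–%(7,4)= %(6,4)–%(7,3)=  → 4/10 unlike.
Row 7: %(7,3)–%(7,4)=  → 0/1 unlike.
Total adjacent occupied pairs: 62; unlike-type pairs: 21.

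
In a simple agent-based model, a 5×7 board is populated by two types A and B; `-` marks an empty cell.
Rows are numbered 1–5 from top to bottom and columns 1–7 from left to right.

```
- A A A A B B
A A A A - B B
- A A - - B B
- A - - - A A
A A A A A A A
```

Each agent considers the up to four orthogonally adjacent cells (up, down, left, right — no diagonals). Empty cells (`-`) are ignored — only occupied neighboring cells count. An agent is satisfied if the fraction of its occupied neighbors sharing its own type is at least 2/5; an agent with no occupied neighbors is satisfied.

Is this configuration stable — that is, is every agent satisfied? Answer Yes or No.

(1,2)A 2/2 satisfied
(1,3)A 3/3 satisfied
(1,4)A 3/3 satisfied
(1,5)A 1/2 satisfied
(1,6)B 2/3 satisfied
(1,7)B 2/2 satisfied
(2,1)A 1/1 satisfied
(2,2)A 4/4 satisfied
(2,3)A 4/4 satisfied
(2,4)A 2/2 satisfied
(2,6)B 3/3 satisfied
(2,7)B 3/3 satisfied
(3,2)A 3/3 satisfied
(3,3)A 2/2 satisfied
(3,6)B 2/3 satisfied
(3,7)B 2/3 satisfied
(4,2)A 2/2 satisfied
(4,6)A 2/3 satisfied
(4,7)A 2/3 satisfied
(5,1)A 1/1 satisfied
(5,2)A 3/3 satisfied
(5,3)A 2/2 satisfied
(5,4)A 2/2 satisfied
(5,5)A 2/2 satisfied
(5,6)A 3/3 satisfied
(5,7)A 2/2 satisfied
All meet the threshold, so the configuration is stable.

Yes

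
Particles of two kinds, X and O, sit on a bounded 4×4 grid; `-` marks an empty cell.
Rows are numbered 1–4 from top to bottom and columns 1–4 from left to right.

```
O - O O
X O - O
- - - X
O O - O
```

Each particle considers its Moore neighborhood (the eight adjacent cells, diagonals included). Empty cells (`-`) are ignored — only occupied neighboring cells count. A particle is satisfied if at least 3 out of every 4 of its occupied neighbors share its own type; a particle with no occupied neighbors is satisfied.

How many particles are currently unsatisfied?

Row 1: (1,1)O 1/2 not · (1,3)O 3/3 satisfied · (1,4)O 2/2 satisfied
Row 2: (2,1)X 0/2 not · (2,2)O 2/3 not · (2,4)O 2/3 not
Row 3: (3,4)X 0/2 not
Row 4: (4,1)O 1/1 satisfied · (4,2)O 1/1 satisfied · (4,4)O 0/1 not
Unsatisfied: (1,1), (2,1), (2,2), (2,4), (3,4), (4,4) — 6 in total.

6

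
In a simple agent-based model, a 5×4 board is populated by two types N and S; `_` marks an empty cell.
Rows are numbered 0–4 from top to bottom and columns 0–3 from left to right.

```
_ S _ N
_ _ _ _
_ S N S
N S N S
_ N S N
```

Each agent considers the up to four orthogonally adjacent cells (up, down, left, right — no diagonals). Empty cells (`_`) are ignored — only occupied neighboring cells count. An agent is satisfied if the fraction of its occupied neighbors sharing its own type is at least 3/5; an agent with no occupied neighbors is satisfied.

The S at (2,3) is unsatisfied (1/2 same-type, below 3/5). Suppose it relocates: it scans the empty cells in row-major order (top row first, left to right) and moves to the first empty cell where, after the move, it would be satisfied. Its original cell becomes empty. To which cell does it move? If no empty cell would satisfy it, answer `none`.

Vacating (2,3). Empty cells in order:
  (0,0): 1/1 same-type → satisfied — stop here.

(0,0)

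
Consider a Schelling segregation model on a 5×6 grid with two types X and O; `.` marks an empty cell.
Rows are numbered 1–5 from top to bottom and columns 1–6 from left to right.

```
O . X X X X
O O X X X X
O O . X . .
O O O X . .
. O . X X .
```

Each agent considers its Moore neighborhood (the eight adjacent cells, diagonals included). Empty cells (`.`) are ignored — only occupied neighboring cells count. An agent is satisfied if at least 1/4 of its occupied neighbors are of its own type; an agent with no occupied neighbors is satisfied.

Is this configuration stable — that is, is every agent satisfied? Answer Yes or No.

Yes

Row 1: (1,1)O 2/2 satisfied · (1,3)X 3/4 satisfied · (1,4)X 5/5 satisfied · (1,5)X 5/5 satisfied · (1,6)X 3/3 satisfied
Row 2: (2,1)O 4/4 satisfied · (2,2)O 4/6 satisfied · (2,3)X 4/6 satisfied · (2,4)X 6/6 satisfied · (2,5)X 6/6 satisfied · (2,6)X 3/3 satisfied
Row 3: (3,1)O 5/5 satisfied · (3,2)O 6/7 satisfied · (3,4)X 4/5 satisfied
Row 4: (4,1)O 4/4 satisfied · (4,2)O 5/5 satisfied · (4,3)O 3/6 satisfied · (4,4)X 3/4 satisfied
Row 5: (5,2)O 3/3 satisfied · (5,4)X 2/3 satisfied · (5,5)X 2/2 satisfied
All meet the threshold, so the configuration is stable.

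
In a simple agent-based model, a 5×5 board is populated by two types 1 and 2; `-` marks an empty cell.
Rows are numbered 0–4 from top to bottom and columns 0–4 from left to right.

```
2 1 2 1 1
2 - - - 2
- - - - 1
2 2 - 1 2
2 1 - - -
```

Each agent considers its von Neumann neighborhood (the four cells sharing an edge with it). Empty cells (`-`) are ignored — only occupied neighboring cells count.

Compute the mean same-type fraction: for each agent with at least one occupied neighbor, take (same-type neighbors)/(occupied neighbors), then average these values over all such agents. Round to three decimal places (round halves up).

0.321

Row 0: (0,0)2 1/2 · (0,1)1 0/2 · (0,2)2 0/2 · (0,3)1 1/2 · (0,4)1 1/2
Row 1: (1,0)2 1/1 · (1,4)2 0/2
Row 2: (2,4)1 0/2
Row 3: (3,0)2 2/2 · (3,1)2 1/2 · (3,3)1 0/1 · (3,4)2 0/2
Row 4: (4,0)2 1/2 · (4,1)1 0/2
Sum over 14 agents: 1/2 + 0/2 + 0/2 + 1/2 + 1/2 + 1/1 + 0/2 + 0/2 + 2/2 + 1/2 + 0/1 + 0/2 + 1/2 + 0/2 = 9/2; mean = 9/2 ÷ 14 = 9/28 = 0.321428… → 0.321.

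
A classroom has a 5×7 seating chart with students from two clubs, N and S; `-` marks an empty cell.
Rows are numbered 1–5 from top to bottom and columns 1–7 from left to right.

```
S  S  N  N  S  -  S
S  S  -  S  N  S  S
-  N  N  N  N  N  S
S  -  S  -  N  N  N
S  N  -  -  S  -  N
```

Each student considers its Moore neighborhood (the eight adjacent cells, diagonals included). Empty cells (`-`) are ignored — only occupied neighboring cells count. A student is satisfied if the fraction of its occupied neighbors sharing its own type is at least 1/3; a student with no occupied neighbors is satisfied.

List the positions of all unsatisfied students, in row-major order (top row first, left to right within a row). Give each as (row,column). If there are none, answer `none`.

(1,3), (2,4), (3,2), (4,3), (5,2), (5,5)

(1,1)S 3/3 satisfied
(1,2)S 3/4 satisfied
(1,3)N 1/4 not
(1,4)N 2/4 satisfied
(1,5)S 2/4 satisfied
(1,7)S 2/2 satisfied
(2,1)S 3/4 satisfied
(2,2)S 3/6 satisfied
(2,4)S 1/7 not
(2,5)N 4/7 satisfied
(2,6)S 4/7 satisfied
(2,7)S 3/4 satisfied
(3,2)N 1/5 not
(3,3)N 2/5 satisfied
(3,4)N 4/6 satisfied
(3,5)N 5/7 satisfied
(3,6)N 5/8 satisfied
(3,7)S 2/5 satisfied
(4,1)S 1/3 satisfied
(4,3)S 0/4 not
(4,5)N 4/5 satisfied
(4,6)N 5/7 satisfied
(4,7)N 3/4 satisfied
(5,1)S 1/2 satisfied
(5,2)N 0/3 not
(5,5)S 0/2 not
(5,7)N 2/2 satisfied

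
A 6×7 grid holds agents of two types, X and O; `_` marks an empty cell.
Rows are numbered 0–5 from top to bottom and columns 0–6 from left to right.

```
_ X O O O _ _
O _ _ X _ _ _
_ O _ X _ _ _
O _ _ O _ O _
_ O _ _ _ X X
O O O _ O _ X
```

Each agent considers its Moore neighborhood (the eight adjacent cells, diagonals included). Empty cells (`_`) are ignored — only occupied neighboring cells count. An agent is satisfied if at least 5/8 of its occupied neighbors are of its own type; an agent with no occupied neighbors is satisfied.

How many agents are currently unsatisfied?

(0,1)X 0/2 not
(0,2)O 1/3 not
(0,3)O 2/3 satisfied
(0,4)O 1/2 not
(1,0)O 1/2 not
(1,3)X 1/4 not
(2,1)O 2/2 satisfied
(2,3)X 1/2 not
(3,0)O 2/2 satisfied
(3,3)O 0/1 not
(3,5)O 0/2 not
(4,1)O 4/4 satisfied
(4,5)X 2/4 not
(4,6)X 2/3 satisfied
(5,0)O 2/2 satisfied
(5,1)O 3/3 satisfied
(5,2)O 2/2 satisfied
(5,4)O 0/1 not
(5,6)X 2/2 satisfied
Unsatisfied: (0,1), (0,2), (0,4), (1,0), (1,3), (2,3), (3,3), (3,5), (4,5), (5,4) — 10 in total.

10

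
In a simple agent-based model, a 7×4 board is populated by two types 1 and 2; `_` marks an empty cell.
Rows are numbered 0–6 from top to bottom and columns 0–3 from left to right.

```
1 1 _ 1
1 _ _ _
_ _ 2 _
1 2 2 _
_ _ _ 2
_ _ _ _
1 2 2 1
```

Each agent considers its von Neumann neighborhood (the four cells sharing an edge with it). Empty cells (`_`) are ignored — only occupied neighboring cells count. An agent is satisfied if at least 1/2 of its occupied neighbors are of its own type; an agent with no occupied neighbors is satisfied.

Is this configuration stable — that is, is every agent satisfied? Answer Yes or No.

No

(0,0)1 2/2 satisfied
(0,1)1 1/1 satisfied
(0,3)1 0/0 satisfied
(1,0)1 1/1 satisfied
(2,2)2 1/1 satisfied
(3,0)1 0/1 not
(3,1)2 1/2 satisfied
(3,2)2 2/2 satisfied
(4,3)2 0/0 satisfied
(6,0)1 0/1 not
(6,1)2 1/2 satisfied
(6,2)2 1/2 satisfied
(6,3)1 0/1 not
For instance (3,0) has only 0/1 same-type neighbors, below 1/2.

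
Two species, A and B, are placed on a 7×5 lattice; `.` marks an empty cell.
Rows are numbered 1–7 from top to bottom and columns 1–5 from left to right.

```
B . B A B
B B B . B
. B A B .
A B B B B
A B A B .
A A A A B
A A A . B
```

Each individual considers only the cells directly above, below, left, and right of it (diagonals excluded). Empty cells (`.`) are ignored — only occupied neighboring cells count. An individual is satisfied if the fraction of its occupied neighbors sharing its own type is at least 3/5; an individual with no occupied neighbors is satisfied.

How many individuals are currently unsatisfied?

Row 1: (1,1)B 1/1 ok · (1,3)B 1/2 unhappy · (1,4)A 0/2 unhappy · (1,5)B 1/2 unhappy
Row 2: (2,1)B 2/2 ok · (2,2)B 3/3 ok · (2,3)B 2/3 ok · (2,5)B 1/1 ok
Row 3: (3,2)B 2/3 ok · (3,3)A 0/4 unhappy · (3,4)B 1/2 unhappy
Row 4: (4,1)A 1/2 unhappy · (4,2)B 3/4 ok · (4,3)B 2/4 unhappy · (4,4)B 4/4 ok · (4,5)B 1/1 ok
Row 5: (5,1)A 2/3 ok · (5,2)B 1/4 unhappy · (5,3)A 1/4 unhappy · (5,4)B 1/3 unhappy
Row 6: (6,1)A 3/3 ok · (6,2)A 3/4 ok · (6,3)A 4/4 ok · (6,4)A 1/3 unhappy · (6,5)B 1/2 unhappy
Row 7: (7,1)A 2/2 ok · (7,2)A 3/3 ok · (7,3)A 2/2 ok · (7,5)B 1/1 ok
Unsatisfied: (1,3), (1,4), (1,5), (3,3), (3,4), (4,1), (4,3), (5,2), (5,3), (5,4), (6,4), (6,5) — 12 in total.

12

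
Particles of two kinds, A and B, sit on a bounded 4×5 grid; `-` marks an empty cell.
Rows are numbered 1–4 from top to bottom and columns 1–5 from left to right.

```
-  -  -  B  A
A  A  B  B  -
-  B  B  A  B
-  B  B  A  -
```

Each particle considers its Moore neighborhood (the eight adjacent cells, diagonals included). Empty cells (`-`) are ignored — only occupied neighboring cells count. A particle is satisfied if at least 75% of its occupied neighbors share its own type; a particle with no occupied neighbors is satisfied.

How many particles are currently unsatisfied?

12

(1,4)B 2/3 not
(1,5)A 0/2 not
(2,1)A 1/2 not
(2,2)A 1/4 not
(2,3)B 4/6 not
(2,4)B 4/6 not
(3,2)B 4/6 not
(3,3)B 5/8 not
(3,4)A 1/6 not
(3,5)B 1/3 not
(4,2)B 3/3 satisfied
(4,3)B 3/5 not
(4,4)A 1/4 not
Unsatisfied: (1,4), (1,5), (2,1), (2,2), (2,3), (2,4), (3,2), (3,3), (3,4), (3,5), (4,3), (4,4) — 12 in total.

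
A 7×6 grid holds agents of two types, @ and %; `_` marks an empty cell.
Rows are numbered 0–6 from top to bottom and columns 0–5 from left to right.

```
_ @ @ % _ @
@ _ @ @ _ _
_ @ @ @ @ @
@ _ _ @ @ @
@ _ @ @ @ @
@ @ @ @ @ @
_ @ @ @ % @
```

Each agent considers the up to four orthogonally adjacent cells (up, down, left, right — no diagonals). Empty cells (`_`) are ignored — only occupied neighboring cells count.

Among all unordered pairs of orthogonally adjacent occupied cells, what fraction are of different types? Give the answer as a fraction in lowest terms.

5/42

Scan each occupied cell's neighbors to the right and below so each pair is counted once.
From row 0: 2 unlike of 4 pairs (running 2/4).
From row 1: 0 unlike of 3 pairs (running 2/7).
From row 2: 0 unlike of 7 pairs (running 2/14).
From row 3: 0 unlike of 6 pairs (running 2/20).
From row 4: 0 unlike of 8 pairs (running 2/28).
From row 5: 1 unlike of 10 pairs (running 3/38).
From row 6: 2 unlike of 4 pairs (running 5/42).
Total adjacent occupied pairs: 42; unlike-type pairs: 5.
5/42 is already in lowest terms.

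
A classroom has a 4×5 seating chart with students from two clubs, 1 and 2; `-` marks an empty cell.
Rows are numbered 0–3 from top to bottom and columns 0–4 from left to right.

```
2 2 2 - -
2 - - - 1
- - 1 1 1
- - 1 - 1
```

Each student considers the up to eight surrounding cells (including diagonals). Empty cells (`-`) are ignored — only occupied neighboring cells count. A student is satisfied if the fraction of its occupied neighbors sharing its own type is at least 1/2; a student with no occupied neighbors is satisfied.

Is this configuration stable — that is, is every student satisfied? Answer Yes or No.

Yes

Row 0: (0,0)2 2/2 ✓ · (0,1)2 3/3 ✓ · (0,2)2 1/1 ✓
Row 1: (1,0)2 2/2 ✓ · (1,4)1 2/2 ✓
Row 2: (2,2)1 2/2 ✓ · (2,3)1 5/5 ✓ · (2,4)1 3/3 ✓
Row 3: (3,2)1 2/2 ✓ · (3,4)1 2/2 ✓
All meet the threshold, so the configuration is stable.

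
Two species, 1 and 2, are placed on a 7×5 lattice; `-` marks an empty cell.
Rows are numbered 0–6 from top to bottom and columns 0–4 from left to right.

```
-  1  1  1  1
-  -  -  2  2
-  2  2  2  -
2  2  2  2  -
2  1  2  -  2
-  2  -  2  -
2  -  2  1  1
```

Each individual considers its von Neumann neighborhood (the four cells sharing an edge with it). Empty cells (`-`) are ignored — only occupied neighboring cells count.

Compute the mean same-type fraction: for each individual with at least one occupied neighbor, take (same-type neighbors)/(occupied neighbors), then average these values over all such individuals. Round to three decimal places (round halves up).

0.639

Row 0: (0,1)1 1/1 · (0,2)1 2/2 · (0,3)1 2/3 · (0,4)1 1/2
Row 1: (1,3)2 2/3 · (1,4)2 1/2
Row 2: (2,1)2 2/2 · (2,2)2 3/3 · (2,3)2 3/3
Row 3: (3,0)2 2/2 · (3,1)2 3/4 · (3,2)2 4/4 · (3,3)2 2/2
Row 4: (4,0)2 1/2 · (4,1)1 0/4 · (4,2)2 1/2 · (4,4)2 — no occupied neighbors
Row 5: (5,1)2 0/1 · (5,3)2 0/1
Row 6: (6,0)2 — no occupied neighbors · (6,2)2 0/1 · (6,3)1 1/3 · (6,4)1 1/1
Sum over 21 individuals: 1/1 + 2/2 + 2/3 + 1/2 + 2/3 + 1/2 + 2/2 + 3/3 + 3/3 + 2/2 + 3/4 + 4/4 + 2/2 + 1/2 + 0/4 + 1/2 + 0/1 + 0/1 + 0/1 + 1/3 + 1/1 = 161/12; mean = 161/12 ÷ 21 = 23/36 = 0.638888… → 0.639.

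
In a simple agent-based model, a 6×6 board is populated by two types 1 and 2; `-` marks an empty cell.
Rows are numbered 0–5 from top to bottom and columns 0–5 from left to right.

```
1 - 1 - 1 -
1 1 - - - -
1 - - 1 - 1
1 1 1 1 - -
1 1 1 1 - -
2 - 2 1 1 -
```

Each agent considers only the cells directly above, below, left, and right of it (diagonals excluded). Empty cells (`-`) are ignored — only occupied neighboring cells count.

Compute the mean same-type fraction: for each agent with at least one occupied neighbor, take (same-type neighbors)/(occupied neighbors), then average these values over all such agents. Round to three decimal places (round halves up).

0.828

(0,0)1 1/1
(0,2)1 — no occupied neighbors
(0,4)1 — no occupied neighbors
(1,0)1 3/3
(1,1)1 1/1
(2,0)1 2/2
(2,3)1 1/1
(2,5)1 — no occupied neighbors
(3,0)1 3/3
(3,1)1 3/3
(3,2)1 3/3
(3,3)1 3/3
(4,0)1 2/3
(4,1)1 3/3
(4,2)1 3/4
(4,3)1 3/3
(5,0)2 0/1
(5,2)2 0/2
(5,3)1 2/3
(5,4)1 1/1
Sum over 17 agents: 1/1 + 3/3 + 1/1 + 2/2 + 1/1 + 3/3 + 3/3 + 3/3 + 3/3 + 2/3 + 3/3 + 3/4 + 3/3 + 0/1 + 0/2 + 2/3 + 1/1 = 169/12; mean = 169/12 ÷ 17 = 169/204 = 0.828431… → 0.828.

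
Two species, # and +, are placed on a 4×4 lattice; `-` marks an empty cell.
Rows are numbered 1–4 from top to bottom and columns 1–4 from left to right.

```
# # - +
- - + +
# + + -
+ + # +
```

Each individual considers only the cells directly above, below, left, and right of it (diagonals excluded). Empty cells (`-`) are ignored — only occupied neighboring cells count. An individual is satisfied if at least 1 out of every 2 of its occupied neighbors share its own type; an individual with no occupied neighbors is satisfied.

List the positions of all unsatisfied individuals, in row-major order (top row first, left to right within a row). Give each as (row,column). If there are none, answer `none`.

(3,1), (4,3), (4,4)

Row 1: (1,1)# 1/1 satisfied · (1,2)# 1/1 satisfied · (1,4)+ 1/1 satisfied
Row 2: (2,3)+ 2/2 satisfied · (2,4)+ 2/2 satisfied
Row 3: (3,1)# 0/2 not · (3,2)+ 2/3 satisfied · (3,3)+ 2/3 satisfied
Row 4: (4,1)+ 1/2 satisfied · (4,2)+ 2/3 satisfied · (4,3)# 0/3 not · (4,4)+ 0/1 not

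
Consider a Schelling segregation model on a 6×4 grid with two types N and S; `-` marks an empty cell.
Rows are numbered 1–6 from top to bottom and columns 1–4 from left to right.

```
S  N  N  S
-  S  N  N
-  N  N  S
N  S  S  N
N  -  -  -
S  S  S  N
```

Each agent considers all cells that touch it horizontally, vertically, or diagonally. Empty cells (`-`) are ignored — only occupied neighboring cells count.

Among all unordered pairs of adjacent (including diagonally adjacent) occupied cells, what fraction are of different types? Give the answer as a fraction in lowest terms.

23/40

Scan each occupied cell's neighbors to the right and below (and the two forward diagonals) so each pair is counted once.
From row 1: 6 unlike of 11 pairs (running 6/11).
From row 2: 5 unlike of 9 pairs (running 11/20).
From row 3: 6 unlike of 10 pairs (running 17/30).
From row 4: 3 unlike of 5 pairs (running 20/35).
From row 5: 2 unlike of 2 pairs (running 22/37).
From row 6: 1 unlike of 3 pairs (running 23/40).
Total adjacent occupied pairs: 40; unlike-type pairs: 23.
23/40 is already in lowest terms.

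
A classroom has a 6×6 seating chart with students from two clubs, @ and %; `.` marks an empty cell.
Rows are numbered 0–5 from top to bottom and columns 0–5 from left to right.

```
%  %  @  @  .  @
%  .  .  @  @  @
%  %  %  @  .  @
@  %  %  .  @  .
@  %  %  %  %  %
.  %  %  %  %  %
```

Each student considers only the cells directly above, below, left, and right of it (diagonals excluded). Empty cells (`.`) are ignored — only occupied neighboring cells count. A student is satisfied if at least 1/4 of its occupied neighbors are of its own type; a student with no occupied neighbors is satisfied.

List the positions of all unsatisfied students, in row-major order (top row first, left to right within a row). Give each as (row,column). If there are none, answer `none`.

(3,4)

(0,0)% 2/2 satisfied
(0,1)% 1/2 satisfied
(0,2)@ 1/2 satisfied
(0,3)@ 2/2 satisfied
(0,5)@ 1/1 satisfied
(1,0)% 2/2 satisfied
(1,3)@ 3/3 satisfied
(1,4)@ 2/2 satisfied
(1,5)@ 3/3 satisfied
(2,0)% 2/3 satisfied
(2,1)% 3/3 satisfied
(2,2)% 2/3 satisfied
(2,3)@ 1/2 satisfied
(2,5)@ 1/1 satisfied
(3,0)@ 1/3 satisfied
(3,1)% 3/4 satisfied
(3,2)% 3/3 satisfied
(3,4)@ 0/1 not
(4,0)@ 1/2 satisfied
(4,1)% 3/4 satisfied
(4,2)% 4/4 satisfied
(4,3)% 3/3 satisfied
(4,4)% 3/4 satisfied
(4,5)% 2/2 satisfied
(5,1)% 2/2 satisfied
(5,2)% 3/3 satisfied
(5,3)% 3/3 satisfied
(5,4)% 3/3 satisfied
(5,5)% 2/2 satisfied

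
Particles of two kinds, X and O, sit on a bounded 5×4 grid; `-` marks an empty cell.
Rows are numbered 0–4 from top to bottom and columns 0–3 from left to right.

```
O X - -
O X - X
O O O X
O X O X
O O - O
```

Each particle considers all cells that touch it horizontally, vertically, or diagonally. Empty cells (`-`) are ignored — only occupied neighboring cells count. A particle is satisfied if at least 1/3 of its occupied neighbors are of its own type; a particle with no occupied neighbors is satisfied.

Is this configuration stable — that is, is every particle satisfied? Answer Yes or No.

Row 0: (0,0)O 1/3 satisfied · (0,1)X 1/3 satisfied
Row 1: (1,0)O 3/5 satisfied · (1,1)X 1/6 not · (1,3)X 1/2 satisfied
Row 2: (2,0)O 3/5 satisfied · (2,1)O 5/7 satisfied · (2,2)O 2/7 not · (2,3)X 2/4 satisfied
Row 3: (3,0)O 4/5 satisfied · (3,1)X 0/7 not · (3,2)O 4/7 satisfied · (3,3)X 1/4 not
Row 4: (4,0)O 2/3 satisfied · (4,1)O 3/4 satisfied · (4,3)O 1/2 satisfied
For instance (1,1) has only 1/6 same-type neighbors, below 1/3.

No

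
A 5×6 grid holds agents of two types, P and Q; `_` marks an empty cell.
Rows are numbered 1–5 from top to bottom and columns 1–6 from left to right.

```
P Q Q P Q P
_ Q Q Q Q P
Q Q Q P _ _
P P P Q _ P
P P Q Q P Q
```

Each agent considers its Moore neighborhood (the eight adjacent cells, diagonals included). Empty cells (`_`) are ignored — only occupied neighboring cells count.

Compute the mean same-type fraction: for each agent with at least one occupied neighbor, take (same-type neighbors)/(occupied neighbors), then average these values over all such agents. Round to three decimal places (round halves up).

0.483

Row 1: (1,1)P 0/2 · (1,2)Q 3/4 · (1,3)Q 4/5 · (1,4)P 0/5 · (1,5)Q 2/5 · (1,6)P 1/3
Row 2: (2,2)Q 6/7 · (2,3)Q 6/8 · (2,4)Q 5/7 · (2,5)Q 2/6 · (2,6)P 1/3
Row 3: (3,1)Q 2/4 · (3,2)Q 4/7 · (3,3)Q 5/8 · (3,4)P 1/6
Row 4: (4,1)P 3/5 · (4,2)P 4/8 · (4,3)P 3/8 · (4,4)Q 3/6 · (4,6)P 1/2
Row 5: (5,1)P 3/3 · (5,2)P 4/5 · (5,3)Q 2/5 · (5,4)Q 2/4 · (5,5)P 1/4 · (5,6)Q 0/2
Sum over 26 agents: 0/2 + 3/4 + 4/5 + 0/5 + 2/5 + 1/3 + 6/7 + 6/8 + 5/7 + 2/6 + 1/3 + 2/4 + 4/7 + 5/8 + 1/6 + 3/5 + 4/8 + 3/8 + 3/6 + 1/2 + 3/3 + 4/5 + 2/5 + 2/4 + 1/4 + 0/2 = 1055/84; mean = 1055/84 ÷ 26 = 1055/2184 = 0.483058… → 0.483.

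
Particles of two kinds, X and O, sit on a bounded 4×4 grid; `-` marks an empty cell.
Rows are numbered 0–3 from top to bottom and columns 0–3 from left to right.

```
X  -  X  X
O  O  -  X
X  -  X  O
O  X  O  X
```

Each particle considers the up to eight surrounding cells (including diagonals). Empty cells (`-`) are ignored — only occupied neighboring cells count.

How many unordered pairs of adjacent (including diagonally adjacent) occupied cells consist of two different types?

14

Scan each occupied cell's neighbors to the right and below (and the two forward diagonals) so each pair is counted once.
Row 0: X(0,0)–O(1,0)≠ X(0,0)–O(1,1)≠ X(0,2)–X(0,3)= X(0,2)–X(1,3)= X(0,2)–O(1,1)≠ X(0,3)–X(1,3)=  → 3/6 unlike.
Row 1: O(1,0)–O(1,1)= O(1,0)–X(2,0)≠ O(1,1)–X(2,2)≠ O(1,1)–X(2,0)≠ X(1,3)–O(2,3)≠ X(1,3)–X(2,2)=  → 4/6 unlike.
Row 2: X(2,0)–O(3,0)≠ X(2,0)–X(3,1)= X(2,2)–O(2,3)≠ X(2,2)–O(3,2)≠ X(2,2)–X(3,3)= X(2,2)–X(3,1)= O(2,3)–X(3,3)≠ O(2,3)–O(3,2)=  → 4/8 unlike.
Row 3: O(3,0)–X(3,1)≠ X(3,1)–O(3,2)≠ O(3,2)–X(3,3)≠  → 3/3 unlike.
Total adjacent occupied pairs: 23; unlike-type pairs: 14.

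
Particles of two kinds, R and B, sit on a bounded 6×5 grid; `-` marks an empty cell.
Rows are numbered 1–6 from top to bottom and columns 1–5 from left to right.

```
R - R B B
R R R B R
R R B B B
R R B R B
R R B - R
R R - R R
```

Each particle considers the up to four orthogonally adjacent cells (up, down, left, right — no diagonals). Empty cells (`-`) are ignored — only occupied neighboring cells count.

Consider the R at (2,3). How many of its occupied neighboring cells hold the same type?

Occupied neighbors of (2,3): (1,3)=R, (3,3)=B, (2,2)=R, (2,4)=B.
Same type (R): 2 of 4.

2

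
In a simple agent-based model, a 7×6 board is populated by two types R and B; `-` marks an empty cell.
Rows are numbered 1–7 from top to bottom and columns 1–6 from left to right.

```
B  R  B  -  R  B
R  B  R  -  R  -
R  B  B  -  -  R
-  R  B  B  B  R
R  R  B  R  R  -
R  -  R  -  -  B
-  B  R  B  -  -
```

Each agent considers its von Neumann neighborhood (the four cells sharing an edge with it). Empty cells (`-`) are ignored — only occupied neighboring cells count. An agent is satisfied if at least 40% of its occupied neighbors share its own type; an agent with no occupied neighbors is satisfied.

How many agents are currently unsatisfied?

(1,1)B 0/2 not
(1,2)R 0/3 not
(1,3)B 0/2 not
(1,5)R 1/2 satisfied
(1,6)B 0/1 not
(2,1)R 1/3 not
(2,2)B 1/4 not
(2,3)R 0/3 not
(2,5)R 1/1 satisfied
(3,1)R 1/2 satisfied
(3,2)B 2/4 satisfied
(3,3)B 2/3 satisfied
(3,6)R 1/1 satisfied
(4,2)R 1/3 not
(4,3)B 3/4 satisfied
(4,4)B 2/3 satisfied
(4,5)B 1/3 not
(4,6)R 1/2 satisfied
(5,1)R 2/2 satisfied
(5,2)R 2/3 satisfied
(5,3)B 1/4 not
(5,4)R 1/3 not
(5,5)R 1/2 satisfied
(6,1)R 1/1 satisfied
(6,3)R 1/2 satisfied
(6,6)B 0/0 satisfied
(7,2)B 0/1 not
(7,3)R 1/3 not
(7,4)B 0/1 not
Unsatisfied: (1,1), (1,2), (1,3), (1,6), (2,1), (2,2), (2,3), (4,2), (4,5), (5,3), (5,4), (7,2), (7,3), (7,4) — 14 in total.

14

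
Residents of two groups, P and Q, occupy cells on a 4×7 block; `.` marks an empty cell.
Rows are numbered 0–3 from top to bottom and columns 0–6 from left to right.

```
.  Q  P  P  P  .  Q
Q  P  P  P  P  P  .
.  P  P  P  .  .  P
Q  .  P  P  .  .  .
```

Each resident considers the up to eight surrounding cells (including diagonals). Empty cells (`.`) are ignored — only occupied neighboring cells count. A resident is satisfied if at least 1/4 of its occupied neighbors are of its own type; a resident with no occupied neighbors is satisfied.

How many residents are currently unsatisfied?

Row 0: (0,1)Q 1/4 ✓ · (0,2)P 4/5 ✓ · (0,3)P 5/5 ✓ · (0,4)P 4/4 ✓ · (0,6)Q 0/1 ✗
Row 1: (1,0)Q 1/3 ✓ · (1,1)P 4/6 ✓ · (1,2)P 7/8 ✓ · (1,3)P 7/7 ✓ · (1,4)P 5/5 ✓ · (1,5)P 3/4 ✓
Row 2: (2,1)P 4/6 ✓ · (2,2)P 7/7 ✓ · (2,3)P 6/6 ✓ · (2,6)P 1/1 ✓
Row 3: (3,0)Q 0/1 ✗ · (3,2)P 4/4 ✓ · (3,3)P 3/3 ✓
Unsatisfied: (0,6), (3,0) — 2 in total.

2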